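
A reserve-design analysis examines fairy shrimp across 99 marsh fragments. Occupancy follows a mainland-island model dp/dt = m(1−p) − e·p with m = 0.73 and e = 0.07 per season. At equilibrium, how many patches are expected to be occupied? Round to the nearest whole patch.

p* = m/(m+e) = 0.73/0.8000 = 0.9125.
Expected occupied patches = N × p* = 99 × 0.9125 = 90.34 ≈ 90.

90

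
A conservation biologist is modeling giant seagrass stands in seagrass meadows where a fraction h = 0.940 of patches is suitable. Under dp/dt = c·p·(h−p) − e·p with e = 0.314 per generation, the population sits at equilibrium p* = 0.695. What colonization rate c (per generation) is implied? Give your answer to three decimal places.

1.282

At equilibrium c(h−p*) = e, so c = e/(h−p*).
c = 0.314/(0.940 − 0.695) = 0.314/0.2450 = 1.2816.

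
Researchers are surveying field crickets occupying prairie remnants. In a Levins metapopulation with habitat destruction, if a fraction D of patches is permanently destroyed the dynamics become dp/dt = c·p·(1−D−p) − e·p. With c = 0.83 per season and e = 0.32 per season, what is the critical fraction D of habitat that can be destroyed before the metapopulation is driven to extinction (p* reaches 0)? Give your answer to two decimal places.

0.61

The nontrivial equilibrium is p* = (1−D) − e/c; extinction occurs when this hits zero.
So D_crit = 1 − e/c = 1 − 0.32/0.83 = 1 − 0.3855 = 0.6145.
This equals the undisturbed p*, a classic result of Lande's extension.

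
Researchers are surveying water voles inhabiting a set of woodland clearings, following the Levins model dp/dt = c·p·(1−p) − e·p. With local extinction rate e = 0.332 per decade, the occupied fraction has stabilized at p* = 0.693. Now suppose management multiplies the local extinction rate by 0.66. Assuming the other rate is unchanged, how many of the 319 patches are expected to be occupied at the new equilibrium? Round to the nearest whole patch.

Balance c(1−p*) = e gives c = e/(1 − 0.69300) = 0.332/0.30700 = 1.08143.
New p* = 1 − e/c = 1 − 0.21912/1.08143 = 0.79738.
Expected occupied = 319 × 0.79738 = 254.36 ≈ 254.

254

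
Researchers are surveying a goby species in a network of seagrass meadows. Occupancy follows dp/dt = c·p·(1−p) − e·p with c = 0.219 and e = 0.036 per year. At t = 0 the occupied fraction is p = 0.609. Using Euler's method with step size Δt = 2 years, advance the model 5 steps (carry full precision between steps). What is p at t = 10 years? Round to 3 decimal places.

Update rule: p ← p + [c·p·(1−p) − e·p]·Δt with Δt = 2.
t = 2: p = 0.60900 + (+0.06045) = 0.66945
t = 4: p = 0.66945 + (+0.04872) = 0.71817
t = 6: p = 0.71817 + (+0.03694) = 0.75512
t = 8: p = 0.75512 + (+0.02663) = 0.78174
t = 10: p = 0.78174 + (+0.01845) = 0.80019

0.800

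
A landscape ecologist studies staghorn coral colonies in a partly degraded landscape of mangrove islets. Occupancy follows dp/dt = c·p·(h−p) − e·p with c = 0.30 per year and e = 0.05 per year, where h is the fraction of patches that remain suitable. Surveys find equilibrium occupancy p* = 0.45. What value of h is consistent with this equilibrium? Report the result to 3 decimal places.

At equilibrium c(h−p*) = e, so h = p* + e/c.
h = 0.45 + 0.05/0.30 = 0.45 + 0.1667 = 0.6167.

0.617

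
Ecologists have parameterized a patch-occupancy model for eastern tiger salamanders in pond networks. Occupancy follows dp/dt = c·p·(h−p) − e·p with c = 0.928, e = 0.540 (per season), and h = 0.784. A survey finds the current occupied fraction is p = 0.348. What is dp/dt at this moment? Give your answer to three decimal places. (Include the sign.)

-0.047

Colonization term: c·p·(h−p) = 0.928×0.348×0.4360 = 0.14080.
Extinction term: e·p = 0.18792.
dp/dt = 0.14080 − 0.18792 = -0.04712.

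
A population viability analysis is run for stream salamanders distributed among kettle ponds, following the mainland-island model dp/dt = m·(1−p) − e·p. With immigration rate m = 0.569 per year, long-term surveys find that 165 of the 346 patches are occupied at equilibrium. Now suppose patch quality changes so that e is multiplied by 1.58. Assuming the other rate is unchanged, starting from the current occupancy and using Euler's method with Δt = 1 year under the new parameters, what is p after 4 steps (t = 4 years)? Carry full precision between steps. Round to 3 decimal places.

Observed p* = 165/346 = 0.47688.
Balance m(1−p*) = e·p* gives e = m(1−p*)/p* = 0.569×0.52312/0.47688 = 0.62418.
Starting from p₀ = 0.47688; update p ← p + (dp/dt)·Δt with the new parameters.
t = 1: p = 0.47688 + (-0.17264) = 0.30424
t = 2: p = 0.30424 + (+0.09585) = 0.40009
t = 3: p = 0.40009 + (-0.05322) = 0.34687
t = 4: p = 0.34687 + (+0.02955) = 0.37642

0.376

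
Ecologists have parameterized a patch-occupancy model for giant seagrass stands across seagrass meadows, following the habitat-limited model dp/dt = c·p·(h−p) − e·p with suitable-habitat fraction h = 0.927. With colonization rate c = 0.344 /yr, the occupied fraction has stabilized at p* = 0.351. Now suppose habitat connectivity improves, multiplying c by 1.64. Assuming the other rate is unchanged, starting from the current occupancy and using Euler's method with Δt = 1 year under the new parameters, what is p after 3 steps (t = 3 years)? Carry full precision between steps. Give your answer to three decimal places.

0.470

Balance c(h−p*) = e gives e = 0.344×(0.927 − 0.35100) = 0.19814.
Starting from p₀ = 0.35100; update p ← p + (dp/dt)·Δt with the new parameters.
step 1: Δp = +0.04451, p = 0.39551
step 2: Δp = +0.04022, p = 0.43573
step 3: Δp = +0.03443, p = 0.47016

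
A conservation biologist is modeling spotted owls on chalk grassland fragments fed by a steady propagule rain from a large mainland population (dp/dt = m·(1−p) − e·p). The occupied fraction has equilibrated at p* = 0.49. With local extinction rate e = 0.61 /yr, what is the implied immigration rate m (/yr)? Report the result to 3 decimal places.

0.586

At equilibrium m(1−p*) = e·p*, so m = e·p*/(1−p*).
m = 0.61 × 0.49 / 0.5100 = 0.2989/0.5100 = 0.5861.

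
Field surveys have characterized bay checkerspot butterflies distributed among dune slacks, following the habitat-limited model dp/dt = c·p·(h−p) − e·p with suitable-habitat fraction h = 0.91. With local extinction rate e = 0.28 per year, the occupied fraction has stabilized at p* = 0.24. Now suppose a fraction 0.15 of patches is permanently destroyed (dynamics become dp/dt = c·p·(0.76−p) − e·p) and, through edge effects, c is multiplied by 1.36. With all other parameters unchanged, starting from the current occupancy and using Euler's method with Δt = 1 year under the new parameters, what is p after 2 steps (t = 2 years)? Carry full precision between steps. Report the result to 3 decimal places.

Balance c(h−p*) = e gives c = e/(0.91 − 0.24000) = 0.28/0.67000 = 0.41791.
Starting from p₀ = 0.24000; update p ← p + (dp/dt)·Δt with the new parameters.
p: 0.24000 → 0.24373  (Δp = +0.00373)
p: 0.24373 → 0.24700  (Δp = +0.00327)

0.247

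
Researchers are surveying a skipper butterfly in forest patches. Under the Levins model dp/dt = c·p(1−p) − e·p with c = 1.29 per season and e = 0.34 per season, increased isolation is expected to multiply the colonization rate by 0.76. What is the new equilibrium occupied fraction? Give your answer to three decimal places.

0.653

Before: p* = 1 − 0.34/1.29 = 0.7364.
After the change, c = 0.9804, e = 0.34, so p* = 1 − 0.34/0.9804 = 0.6532.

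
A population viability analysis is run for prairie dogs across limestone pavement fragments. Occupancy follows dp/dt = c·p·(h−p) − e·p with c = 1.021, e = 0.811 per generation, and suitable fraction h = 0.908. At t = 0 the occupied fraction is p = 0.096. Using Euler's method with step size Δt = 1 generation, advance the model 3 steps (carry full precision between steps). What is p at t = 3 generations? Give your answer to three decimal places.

Update rule: p ← p + [c·p·(h−p) − e·p]·Δt with Δt = 1.
p: 0.09600 → 0.09773  (Δp = +0.00173)
p: 0.09773 → 0.09932  (Δp = +0.00159)
p: 0.09932 → 0.10078  (Δp = +0.00146)

0.101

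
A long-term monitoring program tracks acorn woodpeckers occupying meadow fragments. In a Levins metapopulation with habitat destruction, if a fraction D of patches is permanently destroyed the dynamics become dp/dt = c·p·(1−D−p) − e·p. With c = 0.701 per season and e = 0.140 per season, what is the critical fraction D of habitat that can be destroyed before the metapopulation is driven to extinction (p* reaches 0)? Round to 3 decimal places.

The nontrivial equilibrium is p* = (1−D) − e/c; extinction occurs when this hits zero.
So D_crit = 1 − e/c = 1 − 0.140/0.701 = 1 − 0.1997 = 0.8003.
Note this equals the original equilibrium occupancy — the Levins extinction-debt result.

0.800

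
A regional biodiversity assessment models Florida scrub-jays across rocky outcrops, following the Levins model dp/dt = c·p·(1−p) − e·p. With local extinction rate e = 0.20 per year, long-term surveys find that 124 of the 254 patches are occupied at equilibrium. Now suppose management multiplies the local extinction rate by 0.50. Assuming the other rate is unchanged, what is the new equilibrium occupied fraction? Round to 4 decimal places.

Observed p* = 124/254 = 0.48819.
Balance c(1−p*) = e gives c = e/(1 − 0.48819) = 0.20/0.51181 = 0.39077.
New p* = 1 − e/c = 1 − 0.10000/0.39077 = 0.74409.

0.7441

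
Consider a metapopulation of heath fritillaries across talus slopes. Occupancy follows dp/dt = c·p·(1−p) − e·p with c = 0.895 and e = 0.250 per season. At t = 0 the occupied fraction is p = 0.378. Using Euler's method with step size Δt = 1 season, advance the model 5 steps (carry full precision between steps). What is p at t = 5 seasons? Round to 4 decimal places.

0.7116

Update rule: p ← p + [c·p·(1−p) − e·p]·Δt with Δt = 1.
p: 0.37800 → 0.49393  (Δp = +0.11593)
p: 0.49393 → 0.59416  (Δp = +0.10023)
p: 0.59416 → 0.66144  (Δp = +0.06727)
p: 0.66144 → 0.69650  (Δp = +0.03507)
p: 0.69650 → 0.71157  (Δp = +0.01507)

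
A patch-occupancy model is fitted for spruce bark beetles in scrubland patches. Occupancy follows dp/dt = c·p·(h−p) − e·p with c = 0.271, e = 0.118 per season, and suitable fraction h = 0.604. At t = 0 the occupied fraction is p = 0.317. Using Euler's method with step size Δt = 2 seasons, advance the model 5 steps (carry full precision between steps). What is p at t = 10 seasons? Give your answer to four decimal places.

Update rule: p ← p + [c·p·(h−p) − e·p]·Δt with Δt = 2.
step 1: Δp = -0.02550, p = 0.29150
step 2: Δp = -0.01942, p = 0.27208
step 3: Δp = -0.01526, p = 0.25681
step 4: Δp = -0.01228, p = 0.24453
step 5: Δp = -0.01007, p = 0.23447

0.2345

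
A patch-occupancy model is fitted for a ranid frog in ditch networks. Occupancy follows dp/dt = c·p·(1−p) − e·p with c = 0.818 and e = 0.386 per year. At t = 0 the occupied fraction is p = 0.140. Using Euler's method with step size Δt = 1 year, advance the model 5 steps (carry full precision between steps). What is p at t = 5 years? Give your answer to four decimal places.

Update rule: p ← p + [c·p·(1−p) − e·p]·Δt with Δt = 1.
p: 0.14000 → 0.18445  (Δp = +0.04445)
p: 0.18445 → 0.23630  (Δp = +0.05185)
p: 0.23630 → 0.29271  (Δp = +0.05641)
p: 0.29271 → 0.34907  (Δp = +0.05637)
p: 0.34907 → 0.40020  (Δp = +0.05112)

0.4002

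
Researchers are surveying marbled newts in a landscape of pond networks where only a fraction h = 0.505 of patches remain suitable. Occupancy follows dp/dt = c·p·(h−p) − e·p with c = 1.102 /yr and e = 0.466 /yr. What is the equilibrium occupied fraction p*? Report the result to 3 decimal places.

0.082

Setting dp/dt = 0 and dividing by p* gives c·(h−p*) = e.
So p* = h − e/c = 0.505 − 0.466/1.102 = 0.505 − 0.4229 = 0.0821.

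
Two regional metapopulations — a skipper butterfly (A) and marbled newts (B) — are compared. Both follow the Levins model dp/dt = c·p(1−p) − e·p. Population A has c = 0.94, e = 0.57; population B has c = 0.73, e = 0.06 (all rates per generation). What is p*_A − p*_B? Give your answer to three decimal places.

-0.524

A: p*_A = 1 − 0.57/0.94 = 0.3936.
B: p*_B = 1 − 0.06/0.73 = 0.9178.
p*_A − p*_B = 0.3936 − 0.9178 = -0.5242.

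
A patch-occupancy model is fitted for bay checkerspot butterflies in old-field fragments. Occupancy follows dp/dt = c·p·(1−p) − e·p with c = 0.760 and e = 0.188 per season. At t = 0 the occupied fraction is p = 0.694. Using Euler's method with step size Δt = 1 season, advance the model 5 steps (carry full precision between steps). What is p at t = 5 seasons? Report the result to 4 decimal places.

Update rule: p ← p + [c·p·(1−p) − e·p]·Δt with Δt = 1.
t = 1: p = 0.69400 + (+0.03092) = 0.72492
t = 2: p = 0.72492 + (+0.01526) = 0.74019
t = 3: p = 0.74019 + (+0.00700) = 0.74719
t = 4: p = 0.74719 + (+0.00309) = 0.75028
t = 5: p = 0.75028 + (+0.00134) = 0.75162

0.7516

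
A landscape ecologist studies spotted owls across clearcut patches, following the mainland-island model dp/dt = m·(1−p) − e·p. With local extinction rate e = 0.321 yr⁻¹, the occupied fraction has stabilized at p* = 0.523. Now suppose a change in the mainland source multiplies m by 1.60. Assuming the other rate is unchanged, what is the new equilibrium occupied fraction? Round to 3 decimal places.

0.637

Balance m(1−p*) = e·p* gives m = e·p*/(1−p*) = 0.321×0.52300/0.47700 = 0.35196.
New p* = m/(m+e) = 0.56314/(0.56314+0.32100) = 0.63694.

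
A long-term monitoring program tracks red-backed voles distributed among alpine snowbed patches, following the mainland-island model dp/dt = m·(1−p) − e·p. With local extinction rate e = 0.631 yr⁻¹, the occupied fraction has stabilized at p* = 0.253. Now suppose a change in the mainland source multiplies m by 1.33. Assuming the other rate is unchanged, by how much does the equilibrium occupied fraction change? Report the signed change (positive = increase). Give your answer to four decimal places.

Balance m(1−p*) = e·p* gives m = e·p*/(1−p*) = 0.631×0.25300/0.74700 = 0.21371.
New p* = m/(m+e) = 0.28423/(0.28423+0.63100) = 0.31056.
Δp* = 0.31056 − 0.25300 = +0.05756.

0.0576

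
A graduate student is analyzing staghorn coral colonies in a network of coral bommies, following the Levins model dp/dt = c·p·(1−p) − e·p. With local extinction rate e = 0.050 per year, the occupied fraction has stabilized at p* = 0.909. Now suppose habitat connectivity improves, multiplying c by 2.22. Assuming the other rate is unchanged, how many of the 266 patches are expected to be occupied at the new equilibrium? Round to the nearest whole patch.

255

Balance c(1−p*) = e gives c = e/(1 − 0.90900) = 0.050/0.09100 = 0.54945.
New p* = 1 − e/c = 1 − 0.05000/1.21978 = 0.95901.
Expected occupied = 266 × 0.95901 = 255.10 ≈ 255.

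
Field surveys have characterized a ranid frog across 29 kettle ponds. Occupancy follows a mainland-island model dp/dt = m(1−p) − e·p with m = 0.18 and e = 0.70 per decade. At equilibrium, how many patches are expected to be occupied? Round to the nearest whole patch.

6

p* = m/(m+e) = 0.18/0.8800 = 0.2045.
Expected occupied patches = N × p* = 29 × 0.2045 = 5.93 ≈ 6.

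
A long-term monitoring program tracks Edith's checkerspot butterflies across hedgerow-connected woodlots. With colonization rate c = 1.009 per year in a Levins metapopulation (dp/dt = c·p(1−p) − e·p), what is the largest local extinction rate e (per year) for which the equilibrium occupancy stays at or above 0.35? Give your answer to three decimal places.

0.656

1 − e/c ≥ 0.35 ⇒ e ≤ c(1 − 0.35) = 1.009 × 0.6500.
e_max = 0.6558.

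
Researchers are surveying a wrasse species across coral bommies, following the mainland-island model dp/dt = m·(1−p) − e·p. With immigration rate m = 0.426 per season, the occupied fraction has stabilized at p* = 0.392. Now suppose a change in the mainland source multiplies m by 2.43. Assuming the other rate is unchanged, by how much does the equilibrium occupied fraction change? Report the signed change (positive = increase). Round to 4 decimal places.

0.2184

Balance m(1−p*) = e·p* gives e = m(1−p*)/p* = 0.426×0.60800/0.39200 = 0.66073.
New p* = m/(m+e) = 1.03518/(1.03518+0.66073) = 0.61040.
Δp* = 0.61040 − 0.39200 = +0.21840.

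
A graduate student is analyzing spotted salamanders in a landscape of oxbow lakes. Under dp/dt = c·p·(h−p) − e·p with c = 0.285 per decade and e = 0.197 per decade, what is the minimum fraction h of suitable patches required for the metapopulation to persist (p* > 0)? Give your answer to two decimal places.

p* = h − e/c is positive only when h > e/c.
h_min = e/c = 0.197/0.285 = 0.6912.

0.69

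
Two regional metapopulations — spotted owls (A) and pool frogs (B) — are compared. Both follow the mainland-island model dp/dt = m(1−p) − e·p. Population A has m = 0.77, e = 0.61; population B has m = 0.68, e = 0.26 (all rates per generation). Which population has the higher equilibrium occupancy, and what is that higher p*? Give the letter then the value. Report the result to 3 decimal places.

B, 0.723

A: p*_A = m/(m+e) = 0.77/1.3800 = 0.5580.
B: p*_B = 0.68/0.9400 = 0.7234.
B is higher at 0.7234.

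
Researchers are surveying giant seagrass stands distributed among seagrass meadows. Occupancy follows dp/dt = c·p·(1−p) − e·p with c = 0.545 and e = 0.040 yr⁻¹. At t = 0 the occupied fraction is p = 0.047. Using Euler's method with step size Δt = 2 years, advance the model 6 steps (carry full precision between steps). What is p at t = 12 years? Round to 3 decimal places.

0.898

Update rule: p ← p + [c·p·(1−p) − e·p]·Δt with Δt = 2.
  1  |  dp/dt·Δt = +0.045062  |  p_1 = 0.092062
  2  |  dp/dt·Δt = +0.083745  |  p_2 = 0.175807
  3  |  dp/dt·Δt = +0.143875  |  p_3 = 0.319682
  4  |  dp/dt·Δt = +0.211485  |  p_4 = 0.531166
  5  |  dp/dt·Δt = +0.228948  |  p_5 = 0.760114
  6  |  dp/dt·Δt = +0.137942  |  p_6 = 0.898056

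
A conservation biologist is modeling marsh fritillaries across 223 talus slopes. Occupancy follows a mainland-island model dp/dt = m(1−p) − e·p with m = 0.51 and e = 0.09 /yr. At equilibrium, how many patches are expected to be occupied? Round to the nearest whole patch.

p* = m/(m+e) = 0.51/0.6000 = 0.8500.
Expected occupied patches = N × p* = 223 × 0.8500 = 189.55 ≈ 190.

190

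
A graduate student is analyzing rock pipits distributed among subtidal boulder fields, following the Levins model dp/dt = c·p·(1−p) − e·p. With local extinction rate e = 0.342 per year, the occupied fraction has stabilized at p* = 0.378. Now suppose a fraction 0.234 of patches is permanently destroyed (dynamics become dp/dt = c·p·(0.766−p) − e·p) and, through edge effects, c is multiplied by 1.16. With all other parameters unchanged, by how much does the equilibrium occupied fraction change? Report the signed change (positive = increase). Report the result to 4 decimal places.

-0.1482

Balance c(1−p*) = e gives c = e/(1 − 0.37800) = 0.342/0.62200 = 0.54984.
New p* = 0.766 − e/c = 0.766 − 0.34200/0.63781 = 0.22979.
Δp* = 0.22979 − 0.37800 = -0.14821.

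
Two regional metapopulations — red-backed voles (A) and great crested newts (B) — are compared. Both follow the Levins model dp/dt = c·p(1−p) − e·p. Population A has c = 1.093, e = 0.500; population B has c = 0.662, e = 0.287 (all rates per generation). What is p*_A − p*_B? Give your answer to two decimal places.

-0.02

A: p*_A = 1 − 0.500/1.093 = 0.5425.
B: p*_B = 1 − 0.287/0.662 = 0.5665.
p*_A − p*_B = 0.5425 − 0.5665 = -0.0239.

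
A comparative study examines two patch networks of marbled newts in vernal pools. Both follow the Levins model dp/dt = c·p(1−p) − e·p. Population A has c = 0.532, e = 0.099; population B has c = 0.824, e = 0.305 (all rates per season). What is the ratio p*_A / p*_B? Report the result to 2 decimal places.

1.29

A: p*_A = 1 − 0.099/0.532 = 0.8139.
B: p*_B = 1 − 0.305/0.824 = 0.6299.
p*_A / p*_B = 0.8139/0.6299 = 1.2922.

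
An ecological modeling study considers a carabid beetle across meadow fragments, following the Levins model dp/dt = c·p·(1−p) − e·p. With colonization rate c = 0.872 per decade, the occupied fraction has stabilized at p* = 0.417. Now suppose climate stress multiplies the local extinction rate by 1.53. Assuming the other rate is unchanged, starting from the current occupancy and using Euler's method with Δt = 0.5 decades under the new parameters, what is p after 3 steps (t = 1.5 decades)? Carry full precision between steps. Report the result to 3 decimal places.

Balance c(1−p*) = e gives e = 0.872×(1 − 0.41700) = 0.50838.
Starting from p₀ = 0.41700; update p ← p + (dp/dt)·Δt with the new parameters.
step 1: Δp = -0.05618, p = 0.36082
step 2: Δp = -0.03977, p = 0.32105
step 3: Δp = -0.02982, p = 0.29123

0.291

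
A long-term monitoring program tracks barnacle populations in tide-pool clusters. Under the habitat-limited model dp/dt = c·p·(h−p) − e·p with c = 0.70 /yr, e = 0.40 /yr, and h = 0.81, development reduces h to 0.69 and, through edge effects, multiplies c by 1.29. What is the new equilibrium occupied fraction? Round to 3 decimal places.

0.247

Before: p* = h − e/c = 0.81 − 0.40/0.70 = 0.81 − 0.5714 = 0.2386.
After: c = 0.903, e = 0.4, h = 0.69; p* = 0.69 − 0.4/0.903 = 0.2470.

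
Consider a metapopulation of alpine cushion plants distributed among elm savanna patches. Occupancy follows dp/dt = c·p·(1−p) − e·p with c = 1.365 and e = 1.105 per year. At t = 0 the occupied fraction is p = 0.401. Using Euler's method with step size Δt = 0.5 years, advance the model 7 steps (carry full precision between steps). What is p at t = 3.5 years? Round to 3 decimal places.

0.233

Update rule: p ← p + [c·p·(1−p) − e·p]·Δt with Δt = 0.5.
p: 0.40100 → 0.34338  (Δp = -0.05762)
p: 0.34338 → 0.30755  (Δp = -0.03584)
p: 0.30755 → 0.28297  (Δp = -0.02457)
p: 0.28297 → 0.26511  (Δp = -0.01786)
p: 0.26511 → 0.25161  (Δp = -0.01350)
p: 0.25161 → 0.24111  (Δp = -0.01050)
p: 0.24111 → 0.23278  (Δp = -0.00833)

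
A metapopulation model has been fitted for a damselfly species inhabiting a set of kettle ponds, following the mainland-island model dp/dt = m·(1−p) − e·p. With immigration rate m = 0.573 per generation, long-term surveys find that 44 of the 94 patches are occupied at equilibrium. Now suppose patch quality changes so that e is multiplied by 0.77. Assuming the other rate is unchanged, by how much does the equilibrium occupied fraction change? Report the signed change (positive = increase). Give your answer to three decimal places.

0.065

Observed p* = 44/94 = 0.46809.
Balance m(1−p*) = e·p* gives e = m(1−p*)/p* = 0.573×0.53191/0.46809 = 0.65112.
New p* = m/(m+e) = 0.57300/(0.57300+0.50136) = 0.53334.
Δp* = 0.53334 − 0.46809 = +0.06525.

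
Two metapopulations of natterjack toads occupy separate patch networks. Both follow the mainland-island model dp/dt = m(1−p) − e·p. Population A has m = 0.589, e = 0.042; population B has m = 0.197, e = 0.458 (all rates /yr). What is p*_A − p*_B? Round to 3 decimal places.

0.633

A: p*_A = m/(m+e) = 0.589/0.6310 = 0.9334.
B: p*_B = 0.197/0.6550 = 0.3008.
p*_A − p*_B = 0.9334 − 0.3008 = 0.6327.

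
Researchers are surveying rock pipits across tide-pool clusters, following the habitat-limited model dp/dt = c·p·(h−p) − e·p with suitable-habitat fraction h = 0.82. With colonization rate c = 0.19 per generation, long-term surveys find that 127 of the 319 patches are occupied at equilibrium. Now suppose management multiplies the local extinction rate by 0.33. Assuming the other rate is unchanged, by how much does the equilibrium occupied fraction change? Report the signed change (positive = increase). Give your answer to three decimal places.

0.283

Observed p* = 127/319 = 0.39812.
Balance c(h−p*) = e gives e = 0.19×(0.82 − 0.39812) = 0.08016.
New p* = 0.82 − e/c = 0.82 − 0.02645/0.19000 = 0.68079.
Δp* = 0.68079 − 0.39812 = +0.28267.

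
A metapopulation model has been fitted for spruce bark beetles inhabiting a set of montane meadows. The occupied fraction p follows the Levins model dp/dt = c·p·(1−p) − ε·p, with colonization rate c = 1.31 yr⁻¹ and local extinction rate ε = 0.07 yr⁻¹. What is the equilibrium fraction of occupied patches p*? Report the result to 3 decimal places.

0.947

At equilibrium, colonization balances extinction: c·p*·(1−p*) = ε·p*.
So p* = 1 − ε/c = 1 − 0.07/1.31 = 1 − 0.0534 = 0.9466.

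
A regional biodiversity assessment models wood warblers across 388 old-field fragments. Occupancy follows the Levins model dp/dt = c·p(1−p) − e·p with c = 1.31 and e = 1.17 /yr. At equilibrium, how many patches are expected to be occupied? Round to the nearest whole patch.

p* = 1 − e/c = 1 − 1.17/1.31 = 0.1069.
Expected occupied patches = N × p* = 388 × 0.1069 = 41.47 ≈ 41.

41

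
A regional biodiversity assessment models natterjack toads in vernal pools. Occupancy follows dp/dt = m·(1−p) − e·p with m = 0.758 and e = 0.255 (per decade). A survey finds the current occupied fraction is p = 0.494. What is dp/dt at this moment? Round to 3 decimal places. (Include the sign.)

0.258

Colonization term: m·(1−p) = 0.758×0.5060 = 0.38355.
Extinction term: e·p = 0.12597.
dp/dt = 0.38355 − 0.12597 = 0.25758.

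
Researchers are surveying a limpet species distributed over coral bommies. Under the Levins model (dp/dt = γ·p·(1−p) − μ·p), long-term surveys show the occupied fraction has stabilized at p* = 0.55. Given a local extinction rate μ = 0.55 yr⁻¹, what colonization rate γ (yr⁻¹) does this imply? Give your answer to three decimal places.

1.222

At equilibrium γ(1−p*) = μ, so γ = μ/(1−p*).
γ = 0.55/(1 − 0.55) = 0.55/0.4500 = 1.2222.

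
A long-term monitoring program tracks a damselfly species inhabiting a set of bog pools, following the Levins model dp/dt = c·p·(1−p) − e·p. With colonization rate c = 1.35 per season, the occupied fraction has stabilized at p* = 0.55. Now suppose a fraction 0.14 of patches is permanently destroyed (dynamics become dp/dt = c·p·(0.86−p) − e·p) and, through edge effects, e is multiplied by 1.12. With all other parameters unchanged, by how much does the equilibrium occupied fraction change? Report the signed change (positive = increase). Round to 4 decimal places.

Balance c(1−p*) = e gives e = 1.35×(1 − 0.55000) = 0.60750.
New p* = 0.86 − e/c = 0.86 − 0.68040/1.35000 = 0.35600.
Δp* = 0.35600 − 0.55000 = -0.19400.

-0.1940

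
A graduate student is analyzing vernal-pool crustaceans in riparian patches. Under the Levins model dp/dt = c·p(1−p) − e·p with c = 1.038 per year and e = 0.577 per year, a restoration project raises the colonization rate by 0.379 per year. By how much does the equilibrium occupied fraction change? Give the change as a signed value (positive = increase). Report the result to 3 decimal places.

Before: p* = 1 − 0.577/1.038 = 0.4441.
After the change, c = 1.417, e = 0.577, so p* = 1 − 0.577/1.417 = 0.5928.
Δp* = 0.5928 − 0.4441 = +0.1487.

0.149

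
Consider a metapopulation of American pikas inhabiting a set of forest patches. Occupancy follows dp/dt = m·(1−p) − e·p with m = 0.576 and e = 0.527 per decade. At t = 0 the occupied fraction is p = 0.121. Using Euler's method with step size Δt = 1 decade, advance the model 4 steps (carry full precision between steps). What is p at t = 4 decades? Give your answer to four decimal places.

0.5222

Update rule: p ← p + [m·(1−p) − e·p]·Δt with Δt = 1.
step 1: Δp = +0.44254, p = 0.56354
step 2: Δp = -0.04558, p = 0.51796
step 3: Δp = +0.00469, p = 0.52265
step 4: Δp = -0.00048, p = 0.52217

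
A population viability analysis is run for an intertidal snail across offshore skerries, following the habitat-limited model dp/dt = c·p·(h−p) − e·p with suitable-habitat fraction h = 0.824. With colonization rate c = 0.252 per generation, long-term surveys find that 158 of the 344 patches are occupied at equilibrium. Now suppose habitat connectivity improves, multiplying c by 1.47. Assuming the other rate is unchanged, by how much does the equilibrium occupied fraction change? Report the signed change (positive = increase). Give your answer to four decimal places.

Observed p* = 158/344 = 0.45930.
Balance c(h−p*) = e gives e = 0.252×(0.824 − 0.45930) = 0.09190.
New p* = 0.824 − e/c = 0.824 − 0.09190/0.37044 = 0.57592.
Δp* = 0.57592 − 0.45930 = +0.11662.

0.1166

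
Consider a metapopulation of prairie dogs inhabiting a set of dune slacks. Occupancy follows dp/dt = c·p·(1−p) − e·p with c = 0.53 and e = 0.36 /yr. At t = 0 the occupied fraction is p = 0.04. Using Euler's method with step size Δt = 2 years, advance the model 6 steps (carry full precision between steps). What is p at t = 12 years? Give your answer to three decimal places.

0.156

Update rule: p ← p + [c·p·(1−p) − e·p]·Δt with Δt = 2.
step 1: Δp = +0.01190, p = 0.05190
step 2: Δp = +0.01479, p = 0.06670
step 3: Δp = +0.01796, p = 0.08466
step 4: Δp = +0.02119, p = 0.10584
step 5: Δp = +0.02411, p = 0.12996
step 6: Δp = +0.02628, p = 0.15624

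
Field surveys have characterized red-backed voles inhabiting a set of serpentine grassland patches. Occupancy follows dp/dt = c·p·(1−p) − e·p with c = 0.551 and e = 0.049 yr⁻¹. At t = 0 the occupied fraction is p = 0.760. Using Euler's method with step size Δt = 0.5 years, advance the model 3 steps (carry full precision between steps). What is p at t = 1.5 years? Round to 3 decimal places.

Update rule: p ← p + [c·p·(1−p) − e·p]·Δt with Δt = 0.5.
step 1: Δp = +0.03163, p = 0.79163
step 2: Δp = +0.02605, p = 0.81768
step 3: Δp = +0.02104, p = 0.83872

0.839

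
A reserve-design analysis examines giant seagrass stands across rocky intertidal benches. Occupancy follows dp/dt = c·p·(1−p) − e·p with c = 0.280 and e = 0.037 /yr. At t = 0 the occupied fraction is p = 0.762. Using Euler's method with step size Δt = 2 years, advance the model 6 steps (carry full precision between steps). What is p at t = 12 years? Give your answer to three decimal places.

0.865

Update rule: p ← p + [c·p·(1−p) − e·p]·Δt with Δt = 2.
  1  |  dp/dt·Δt = +0.045171  |  p_1 = 0.807171
  2  |  dp/dt·Δt = +0.027431  |  p_2 = 0.834602
  3  |  dp/dt·Δt = +0.015543  |  p_3 = 0.850145
  4  |  dp/dt·Δt = +0.008432  |  p_4 = 0.858577
  5  |  dp/dt·Δt = +0.004462  |  p_5 = 0.863039
  6  |  dp/dt·Δt = +0.002329  |  p_6 = 0.865368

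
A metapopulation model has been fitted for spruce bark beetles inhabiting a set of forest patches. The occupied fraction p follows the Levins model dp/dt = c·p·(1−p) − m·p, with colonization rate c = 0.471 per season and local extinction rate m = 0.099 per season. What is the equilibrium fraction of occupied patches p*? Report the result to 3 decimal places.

0.790

Setting dp/dt = 0 and dividing through by p* gives c·(1−p*) = m.
So p* = 1 − m/c = 1 − 0.099/0.471 = 1 − 0.2102 = 0.7898.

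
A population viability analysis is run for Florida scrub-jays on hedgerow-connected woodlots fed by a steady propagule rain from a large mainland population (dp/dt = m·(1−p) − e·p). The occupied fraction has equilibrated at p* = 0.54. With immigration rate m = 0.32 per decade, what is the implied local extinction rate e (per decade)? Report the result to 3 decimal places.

0.273

At equilibrium m(1−p*) = e·p*, so e = m(1−p*)/p*.
e = 0.32 × 0.4600 / 0.54 = 0.2726.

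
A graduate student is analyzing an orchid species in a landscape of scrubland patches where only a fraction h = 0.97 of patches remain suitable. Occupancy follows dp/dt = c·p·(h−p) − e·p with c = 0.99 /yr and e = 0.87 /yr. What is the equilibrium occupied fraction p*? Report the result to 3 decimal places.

0.091

Setting dp/dt = 0 and dividing by p* gives c·(h−p*) = e.
So p* = h − e/c = 0.97 − 0.87/0.99 = 0.97 − 0.8788 = 0.0912.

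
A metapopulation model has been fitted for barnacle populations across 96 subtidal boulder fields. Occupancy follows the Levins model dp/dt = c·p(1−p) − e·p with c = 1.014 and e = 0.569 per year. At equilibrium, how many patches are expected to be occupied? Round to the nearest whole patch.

42

p* = 1 − e/c = 1 − 0.569/1.014 = 0.4389.
Expected occupied patches = N × p* = 96 × 0.4389 = 42.13 ≈ 42.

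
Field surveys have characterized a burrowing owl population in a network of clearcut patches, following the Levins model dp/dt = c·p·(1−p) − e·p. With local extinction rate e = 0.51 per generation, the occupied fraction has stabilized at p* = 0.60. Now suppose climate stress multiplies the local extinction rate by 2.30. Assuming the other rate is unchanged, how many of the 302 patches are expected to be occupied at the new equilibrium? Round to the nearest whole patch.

24

Balance c(1−p*) = e gives c = e/(1 − 0.60000) = 0.51/0.40000 = 1.27500.
New p* = 1 − e/c = 1 − 1.17300/1.27500 = 0.08000.
Expected occupied = 302 × 0.08000 = 24.16 ≈ 24.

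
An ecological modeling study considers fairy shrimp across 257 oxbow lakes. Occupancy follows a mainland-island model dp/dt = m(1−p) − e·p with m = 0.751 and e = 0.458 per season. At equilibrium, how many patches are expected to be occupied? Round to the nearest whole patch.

p* = m/(m+e) = 0.751/1.2090 = 0.6212.
Expected occupied patches = N × p* = 257 × 0.6212 = 159.64 ≈ 160.

160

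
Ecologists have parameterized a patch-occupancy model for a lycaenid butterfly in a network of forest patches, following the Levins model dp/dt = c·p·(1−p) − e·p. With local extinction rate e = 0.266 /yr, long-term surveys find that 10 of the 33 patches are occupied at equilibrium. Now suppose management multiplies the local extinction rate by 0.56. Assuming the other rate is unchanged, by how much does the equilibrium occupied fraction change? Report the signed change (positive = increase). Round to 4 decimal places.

0.3067

Observed p* = 10/33 = 0.30303.
Balance c(1−p*) = e gives c = e/(1 − 0.30303) = 0.266/0.69697 = 0.38165.
New p* = 1 − e/c = 1 − 0.14896/0.38165 = 0.60969.
Δp* = 0.60969 − 0.30303 = +0.30666.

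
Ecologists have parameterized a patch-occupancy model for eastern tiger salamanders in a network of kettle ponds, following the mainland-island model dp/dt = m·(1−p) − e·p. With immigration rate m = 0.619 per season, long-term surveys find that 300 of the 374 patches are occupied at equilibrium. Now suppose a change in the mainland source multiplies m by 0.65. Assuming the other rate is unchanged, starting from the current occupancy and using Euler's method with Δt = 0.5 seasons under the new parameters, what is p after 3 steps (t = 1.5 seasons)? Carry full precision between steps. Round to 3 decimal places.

Observed p* = 300/374 = 0.80214.
Balance m(1−p*) = e·p* gives e = m(1−p*)/p* = 0.619×0.19786/0.80214 = 0.15269.
Starting from p₀ = 0.80214; update p ← p + (dp/dt)·Δt with the new parameters.
t = 0.5: p = 0.80214 + (-0.02143) = 0.78071
t = 1: p = 0.78071 + (-0.01549) = 0.76522
t = 1.5: p = 0.76522 + (-0.01119) = 0.75403

0.754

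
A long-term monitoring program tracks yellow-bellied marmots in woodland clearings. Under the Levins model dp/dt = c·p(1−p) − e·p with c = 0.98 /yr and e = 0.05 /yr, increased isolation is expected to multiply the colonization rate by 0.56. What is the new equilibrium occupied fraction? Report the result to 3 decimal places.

0.909

Before: p* = 1 − 0.05/0.98 = 0.9490.
After the change, c = 0.5488, e = 0.05, so p* = 1 − 0.05/0.5488 = 0.9089.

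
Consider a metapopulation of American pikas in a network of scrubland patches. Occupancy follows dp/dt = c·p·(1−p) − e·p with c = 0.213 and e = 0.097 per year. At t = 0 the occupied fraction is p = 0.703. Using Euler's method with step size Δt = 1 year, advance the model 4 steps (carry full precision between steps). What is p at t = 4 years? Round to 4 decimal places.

Update rule: p ← p + [c·p·(1−p) − e·p]·Δt with Δt = 1.
step 1: Δp = -0.02372, p = 0.67928
step 2: Δp = -0.01949, p = 0.65979
step 3: Δp = -0.01619, p = 0.64361
step 4: Δp = -0.01357, p = 0.63003

0.6300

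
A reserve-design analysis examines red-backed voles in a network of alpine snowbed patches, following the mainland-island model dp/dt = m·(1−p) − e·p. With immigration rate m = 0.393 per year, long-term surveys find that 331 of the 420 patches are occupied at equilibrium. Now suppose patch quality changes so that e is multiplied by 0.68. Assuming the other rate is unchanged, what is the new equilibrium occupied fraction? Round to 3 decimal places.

0.845

Observed p* = 331/420 = 0.78810.
Balance m(1−p*) = e·p* gives e = m(1−p*)/p* = 0.393×0.21190/0.78810 = 0.10567.
New p* = m/(m+e) = 0.39300/(0.39300+0.07186) = 0.84542.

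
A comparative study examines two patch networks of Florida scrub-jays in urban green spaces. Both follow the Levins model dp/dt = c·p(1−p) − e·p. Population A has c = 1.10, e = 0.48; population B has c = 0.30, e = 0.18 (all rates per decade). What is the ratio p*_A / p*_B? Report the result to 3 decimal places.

A: p*_A = 1 − 0.48/1.10 = 0.5636.
B: p*_B = 1 − 0.18/0.30 = 0.4000.
p*_A / p*_B = 0.5636/0.4000 = 1.4091.

1.409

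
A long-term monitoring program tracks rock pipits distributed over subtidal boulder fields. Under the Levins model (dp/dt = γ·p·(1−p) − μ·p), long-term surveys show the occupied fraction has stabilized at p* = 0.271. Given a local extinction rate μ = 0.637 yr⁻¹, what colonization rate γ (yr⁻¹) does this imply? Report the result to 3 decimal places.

0.874

At equilibrium γ(1−p*) = μ, so γ = μ/(1−p*).
γ = 0.637/(1 − 0.271) = 0.637/0.7290 = 0.8738.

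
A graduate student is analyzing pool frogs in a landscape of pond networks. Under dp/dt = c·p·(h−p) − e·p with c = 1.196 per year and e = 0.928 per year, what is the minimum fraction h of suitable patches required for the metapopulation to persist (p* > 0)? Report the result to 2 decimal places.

0.78

p* = h − e/c is positive only when h > e/c.
h_min = e/c = 0.928/1.196 = 0.7759.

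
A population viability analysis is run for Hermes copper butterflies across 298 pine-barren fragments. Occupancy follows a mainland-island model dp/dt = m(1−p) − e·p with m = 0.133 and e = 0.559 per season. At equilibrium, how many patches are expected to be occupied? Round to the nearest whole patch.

p* = m/(m+e) = 0.133/0.6920 = 0.1922.
Expected occupied patches = N × p* = 298 × 0.1922 = 57.27 ≈ 57.

57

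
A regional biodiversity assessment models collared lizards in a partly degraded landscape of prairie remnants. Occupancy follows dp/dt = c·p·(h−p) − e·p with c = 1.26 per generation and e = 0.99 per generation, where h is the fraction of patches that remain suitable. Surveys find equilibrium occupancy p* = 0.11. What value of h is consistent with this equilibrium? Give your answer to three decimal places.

At equilibrium c(h−p*) = e, so h = p* + e/c.
h = 0.11 + 0.99/1.26 = 0.11 + 0.7857 = 0.8957.

0.896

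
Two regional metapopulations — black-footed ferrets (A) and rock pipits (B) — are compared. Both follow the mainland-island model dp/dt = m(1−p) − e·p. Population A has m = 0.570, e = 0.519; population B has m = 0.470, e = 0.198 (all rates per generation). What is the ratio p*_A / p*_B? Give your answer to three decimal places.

0.744

A: p*_A = m/(m+e) = 0.570/1.0890 = 0.5234.
B: p*_B = 0.470/0.6680 = 0.7036.
p*_A / p*_B = 0.5234/0.7036 = 0.7439.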